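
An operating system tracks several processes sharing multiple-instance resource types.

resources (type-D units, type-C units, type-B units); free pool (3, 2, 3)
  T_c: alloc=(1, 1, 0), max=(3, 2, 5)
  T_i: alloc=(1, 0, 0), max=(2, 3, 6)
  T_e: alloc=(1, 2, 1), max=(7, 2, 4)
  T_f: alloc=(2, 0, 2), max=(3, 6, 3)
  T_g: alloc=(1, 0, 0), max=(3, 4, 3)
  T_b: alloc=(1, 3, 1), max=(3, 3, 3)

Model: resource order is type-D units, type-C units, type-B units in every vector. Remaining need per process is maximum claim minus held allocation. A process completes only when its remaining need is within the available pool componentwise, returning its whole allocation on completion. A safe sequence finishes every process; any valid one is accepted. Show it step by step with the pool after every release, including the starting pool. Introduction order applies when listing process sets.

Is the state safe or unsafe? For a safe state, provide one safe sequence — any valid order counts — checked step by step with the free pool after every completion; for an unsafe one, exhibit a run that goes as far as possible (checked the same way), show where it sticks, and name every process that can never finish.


UNSAFE.
Key observation: after T_b, T_g the pool peaks at (5, 5, 4), and each blocked process is short somewhere: T_c on type-B units; T_i on type-B units; T_e on type-D units; T_f on type-C units.
A maximal execution: T_b, T_g — then nothing else fits. Step-by-step check:
  pool = (3, 2, 3)
  run T_b (needs (2, 0, 2), free (3, 2, 3)); after release of (1, 3, 1) the pool is (4, 5, 4)
  run T_g (needs (2, 4, 3), free (4, 5, 4)); after release of (1, 0, 0) the pool is (5, 5, 4)
  blocked: T_c wants (2, 1, 5), pool (5, 5, 4) — not enough type-B units
  blocked: T_i wants (1, 3, 6), pool (5, 5, 4) — not enough type-B units
  blocked: T_e wants (6, 0, 3), pool (5, 5, 4) — not enough type-D units
  blocked: T_f wants (1, 6, 1), pool (5, 5, 4) — not enough type-C units
Permanently blocked: T_c, T_i, T_e and T_f.


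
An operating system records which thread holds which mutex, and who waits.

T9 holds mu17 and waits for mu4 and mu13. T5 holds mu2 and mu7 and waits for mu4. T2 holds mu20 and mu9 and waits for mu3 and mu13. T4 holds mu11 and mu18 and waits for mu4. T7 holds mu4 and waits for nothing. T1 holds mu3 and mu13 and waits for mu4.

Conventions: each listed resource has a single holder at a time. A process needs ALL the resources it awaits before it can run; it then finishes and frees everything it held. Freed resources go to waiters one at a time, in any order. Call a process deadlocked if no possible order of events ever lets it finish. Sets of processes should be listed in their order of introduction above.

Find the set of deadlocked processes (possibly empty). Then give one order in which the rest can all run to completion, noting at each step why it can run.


Nothing here is deadlocked.
Key observation: all waits point, directly or indirectly, at processes that can finish, so nothing is permanently blocked.
One completion order for the rest: T7, T1, T5, T9, T2, T4.
Verifying each step:
  T7: no waits; runs immediately, freeing mu4
  run T1 (all its waits — mu4 — are resolved); releases mu3 and mu13
  run T5 (all its waits — mu4 — are resolved); releases mu2 and mu7
  run T9 (all its waits — mu4 and mu13 — are resolved); releases mu17
  run T2 (all its waits — mu3 and mu13 — are resolved); releases mu20 and mu9
  run T4 (all its waits — mu4 — are resolved); releases mu11 and mu18


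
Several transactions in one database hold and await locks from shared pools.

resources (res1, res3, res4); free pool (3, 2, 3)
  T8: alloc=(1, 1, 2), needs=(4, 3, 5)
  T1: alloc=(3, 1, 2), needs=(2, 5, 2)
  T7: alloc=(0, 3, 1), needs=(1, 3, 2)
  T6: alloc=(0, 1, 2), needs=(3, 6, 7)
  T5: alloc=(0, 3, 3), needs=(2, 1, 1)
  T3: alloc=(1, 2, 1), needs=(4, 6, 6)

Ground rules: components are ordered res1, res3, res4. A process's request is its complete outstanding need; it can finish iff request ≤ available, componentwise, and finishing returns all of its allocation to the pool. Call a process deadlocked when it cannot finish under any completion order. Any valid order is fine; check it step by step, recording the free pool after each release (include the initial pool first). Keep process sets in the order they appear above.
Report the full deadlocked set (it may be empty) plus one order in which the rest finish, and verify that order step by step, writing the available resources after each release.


No process is deadlocked.
Key observation: T5 can run right away; the returned allocation unlocks the remaining processes in turn.
One completion order for the rest: T5, T7, T6, T1, T3, T8. Check, step by step:
  pool = (3, 2, 3)
  run T5 (needs (2, 1, 1), free (3, 2, 3)); after release of (0, 3, 3) the pool is (3, 5, 6)
  run T7 (needs (1, 3, 2), free (3, 5, 6)); after release of (0, 3, 1) the pool is (3, 8, 7)
  run T6 (needs (3, 6, 7), free (3, 8, 7)); after release of (0, 1, 2) the pool is (3, 9, 9)
  run T1 (needs (2, 5, 2), free (3, 9, 9)); after release of (3, 1, 2) the pool is (6, 10, 11)
  run T3 (needs (4, 6, 6), free (6, 10, 11)); after release of (1, 2, 1) the pool is (7, 12, 12)
  run T8 (needs (4, 3, 5), free (7, 12, 12)); after release of (1, 1, 2) the pool is (8, 13, 14)


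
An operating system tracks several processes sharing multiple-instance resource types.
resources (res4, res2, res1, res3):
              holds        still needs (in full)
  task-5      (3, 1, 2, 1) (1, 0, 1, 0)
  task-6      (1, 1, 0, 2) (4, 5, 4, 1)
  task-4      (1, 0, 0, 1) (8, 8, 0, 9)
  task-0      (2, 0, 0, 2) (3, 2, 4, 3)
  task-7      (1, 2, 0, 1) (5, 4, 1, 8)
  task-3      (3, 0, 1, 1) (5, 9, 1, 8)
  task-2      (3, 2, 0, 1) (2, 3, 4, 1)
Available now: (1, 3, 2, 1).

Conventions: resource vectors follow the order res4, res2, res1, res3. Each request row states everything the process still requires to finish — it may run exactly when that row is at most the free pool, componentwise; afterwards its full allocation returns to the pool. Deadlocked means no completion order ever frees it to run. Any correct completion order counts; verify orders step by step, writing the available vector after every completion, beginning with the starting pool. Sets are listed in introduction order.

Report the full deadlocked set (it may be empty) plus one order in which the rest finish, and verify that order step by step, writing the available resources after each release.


Deadlocked set: task-4, task-7 and task-3.
Key observation: task-5, task-2, task-6, task-0 can finish, but then (10, 7, 4, 7) is all there is, and the blocked group's res3 demands exceed it.
One completion order for the rest: task-5, task-2, task-6, task-0. Verifying each step:
  pool = (1, 3, 2, 1)
  task-5: need (1, 0, 1, 0) fits (1, 3, 2, 1); releases (3, 1, 2, 1), pool now (4, 4, 4, 2)
  task-2: need (2, 3, 4, 1) fits (4, 4, 4, 2); releases (3, 2, 0, 1), pool now (7, 6, 4, 3)
  task-6: need (4, 5, 4, 1) fits (7, 6, 4, 3); releases (1, 1, 0, 2), pool now (8, 7, 4, 5)
  task-0: need (3, 2, 4, 3) fits (8, 7, 4, 5); releases (2, 0, 0, 2), pool now (10, 7, 4, 7)
The blocked processes can never fit:
  blocked: task-4 wants (8, 8, 0, 9), pool (10, 7, 4, 7) — not enough res2 and res3
  blocked: task-7 wants (5, 4, 1, 8), pool (10, 7, 4, 7) — not enough res3
  blocked: task-3 wants (5, 9, 1, 8), pool (10, 7, 4, 7) — not enough res2 and res3


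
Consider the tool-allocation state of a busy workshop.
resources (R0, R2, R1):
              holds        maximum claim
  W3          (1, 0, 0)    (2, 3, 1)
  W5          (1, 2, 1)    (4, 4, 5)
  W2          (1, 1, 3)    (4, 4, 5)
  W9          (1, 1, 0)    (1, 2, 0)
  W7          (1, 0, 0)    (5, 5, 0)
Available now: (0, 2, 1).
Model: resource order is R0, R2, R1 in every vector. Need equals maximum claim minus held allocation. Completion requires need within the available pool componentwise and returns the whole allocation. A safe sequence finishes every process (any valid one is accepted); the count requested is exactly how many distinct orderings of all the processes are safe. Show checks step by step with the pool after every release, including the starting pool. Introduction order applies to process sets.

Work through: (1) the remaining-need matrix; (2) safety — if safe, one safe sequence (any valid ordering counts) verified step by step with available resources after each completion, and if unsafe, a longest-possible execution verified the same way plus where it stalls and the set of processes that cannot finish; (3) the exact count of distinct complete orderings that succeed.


(1) Need matrix, components ordered R0, R2, R1:
  W3: (1, 3, 1)
  W5: (3, 2, 4)
  W2: (3, 3, 2)
  W9: (0, 1, 0)
  W7: (4, 5, 0)
(2) The state is UNSAFE.
Key observation: the pool after W9, W3 is (2, 3, 1); every surviving request exceeds it in R0, so progress ends there.
Going as far as possible: W9, W3; after that, nothing fits. Verifying each step:
  pool = (0, 2, 1)
  W9: need (0, 1, 0) fits (0, 2, 1); releases (1, 1, 0), pool now (1, 3, 1)
  W3: need (1, 3, 1) fits (1, 3, 1); releases (1, 0, 0), pool now (2, 3, 1)
  W5 still needs (3, 2, 4) but only (2, 3, 1) is free — short on R0 and R1
  W2 still needs (3, 3, 2) but only (2, 3, 1) is free — short on R0 and R1
  W7 still needs (4, 5, 0) but only (2, 3, 1) is free — short on R0 and R2
Processes that can never finish: W5, W2 and W7.
(3) The exact count: 0 of the possible complete orderings are safe sequences.


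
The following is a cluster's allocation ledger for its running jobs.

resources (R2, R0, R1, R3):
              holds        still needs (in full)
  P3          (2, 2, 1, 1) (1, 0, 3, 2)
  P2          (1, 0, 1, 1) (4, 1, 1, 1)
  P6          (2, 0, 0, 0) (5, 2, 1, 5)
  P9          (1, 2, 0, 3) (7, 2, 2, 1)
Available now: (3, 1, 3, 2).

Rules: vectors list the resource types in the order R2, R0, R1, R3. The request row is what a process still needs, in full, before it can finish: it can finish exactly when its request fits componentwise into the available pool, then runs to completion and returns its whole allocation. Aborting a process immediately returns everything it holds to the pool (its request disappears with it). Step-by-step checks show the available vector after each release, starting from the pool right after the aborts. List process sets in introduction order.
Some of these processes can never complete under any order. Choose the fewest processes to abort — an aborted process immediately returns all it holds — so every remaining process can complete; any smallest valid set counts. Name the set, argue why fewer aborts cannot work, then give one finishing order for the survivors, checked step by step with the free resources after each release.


Abort P6.
Key observation: before aborting P6, P9 was permanently blocked — no order could ever run it; afterwards it completes at step 2.
Why nothing smaller works: aborting no one leaves the state deadlocked as given.
The survivors complete as P3, P9, P2. Check, step by step (starting from the post-abort pool):
  pool = (5, 1, 3, 2)
  run P3 (needs (1, 0, 3, 2), free (5, 1, 3, 2)); after release of (2, 2, 1, 1) the pool is (7, 3, 4, 3)
  run P9 (needs (7, 2, 2, 1), free (7, 3, 4, 3)); after release of (1, 2, 0, 3) the pool is (8, 5, 4, 6)
  run P2 (needs (4, 1, 1, 1), free (8, 5, 4, 6)); after release of (1, 0, 1, 1) the pool is (9, 5, 5, 7)


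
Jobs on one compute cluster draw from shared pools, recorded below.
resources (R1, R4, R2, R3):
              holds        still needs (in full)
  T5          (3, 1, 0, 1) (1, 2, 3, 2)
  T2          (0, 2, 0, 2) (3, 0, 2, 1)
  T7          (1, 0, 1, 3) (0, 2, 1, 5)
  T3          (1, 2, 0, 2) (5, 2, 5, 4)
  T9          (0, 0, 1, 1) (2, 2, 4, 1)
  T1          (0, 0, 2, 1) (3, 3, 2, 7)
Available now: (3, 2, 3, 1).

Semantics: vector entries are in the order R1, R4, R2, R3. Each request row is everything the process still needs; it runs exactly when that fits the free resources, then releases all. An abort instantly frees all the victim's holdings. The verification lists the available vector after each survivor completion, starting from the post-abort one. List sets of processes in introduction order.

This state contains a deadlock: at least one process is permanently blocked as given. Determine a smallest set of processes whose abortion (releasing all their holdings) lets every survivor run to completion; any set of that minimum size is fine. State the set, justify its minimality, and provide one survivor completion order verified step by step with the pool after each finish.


Minimum abort set: T1.
Key observation: T9 could never have finished before the abort; with (0, 0, 2, 1) returned by T1, it fits at step 2.
Why nothing smaller works: aborting no one leaves the state deadlocked as given.
Survivors finish in the order: T5, T9, T2, T7, T3. Check, step by step (pool after the aborts first):
  pool = (3, 2, 5, 2)
  T5: need (1, 2, 3, 2) fits (3, 2, 5, 2); releases (3, 1, 0, 1), pool now (6, 3, 5, 3)
  T9: need (2, 2, 4, 1) fits (6, 3, 5, 3); releases (0, 0, 1, 1), pool now (6, 3, 6, 4)
  T2: need (3, 0, 2, 1) fits (6, 3, 6, 4); releases (0, 2, 0, 2), pool now (6, 5, 6, 6)
  T7: need (0, 2, 1, 5) fits (6, 5, 6, 6); releases (1, 0, 1, 3), pool now (7, 5, 7, 9)
  T3: need (5, 2, 5, 4) fits (7, 5, 7, 9); releases (1, 2, 0, 2), pool now (8, 7, 7, 11)


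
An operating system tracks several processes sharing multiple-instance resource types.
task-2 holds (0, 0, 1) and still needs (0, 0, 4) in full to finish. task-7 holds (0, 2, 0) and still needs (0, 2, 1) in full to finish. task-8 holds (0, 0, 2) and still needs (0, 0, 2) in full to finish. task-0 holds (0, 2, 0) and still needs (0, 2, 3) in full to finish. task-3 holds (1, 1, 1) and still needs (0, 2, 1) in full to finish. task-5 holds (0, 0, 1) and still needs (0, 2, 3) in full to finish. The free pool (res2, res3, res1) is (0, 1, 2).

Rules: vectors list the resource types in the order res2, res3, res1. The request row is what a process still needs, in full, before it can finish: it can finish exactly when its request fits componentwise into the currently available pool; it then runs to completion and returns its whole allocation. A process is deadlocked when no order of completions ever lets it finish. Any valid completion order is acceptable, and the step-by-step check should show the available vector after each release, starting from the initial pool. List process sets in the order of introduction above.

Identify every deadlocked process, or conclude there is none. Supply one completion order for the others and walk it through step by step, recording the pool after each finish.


Deadlocked set: task-7, task-0, task-3 and task-5.
Key observation: no order helps: past task-8, task-2, the free pool tops out at (0, 1, 5), below what each blocked process needs in res3.
The rest can finish in the order task-8, task-2. Verifying each step:
  pool = (0, 1, 2)
  task-8 needs (0, 0, 2) <= (0, 1, 2) -> finishes; pool += (0, 0, 2) = (0, 1, 4)
  task-2 needs (0, 0, 4) <= (0, 1, 4) -> finishes; pool += (0, 0, 1) = (0, 1, 5)
The stuck group stays short no matter what:
  task-7 cannot run: need (0, 2, 1) vs free (0, 1, 5) (insufficient res3)
  task-0 cannot run: need (0, 2, 3) vs free (0, 1, 5) (insufficient res3)
  task-3 cannot run: need (0, 2, 1) vs free (0, 1, 5) (insufficient res3)
  task-5 cannot run: need (0, 2, 3) vs free (0, 1, 5) (insufficient res3)


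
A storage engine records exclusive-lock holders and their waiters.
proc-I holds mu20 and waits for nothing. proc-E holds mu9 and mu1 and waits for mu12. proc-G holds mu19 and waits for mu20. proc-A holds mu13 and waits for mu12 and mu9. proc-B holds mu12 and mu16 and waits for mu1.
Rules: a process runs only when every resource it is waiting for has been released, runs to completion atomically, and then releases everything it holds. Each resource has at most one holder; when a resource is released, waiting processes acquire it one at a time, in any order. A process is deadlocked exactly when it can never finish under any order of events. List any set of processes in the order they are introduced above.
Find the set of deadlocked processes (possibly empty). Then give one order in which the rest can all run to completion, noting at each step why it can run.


Deadlocked: proc-E, proc-A and proc-B.
Key observation: the knot is the closed ring of waits proc-E -> proc-B -> proc-E; proc-A waits into the deadlock from upstream.
A valid finishing order for the others: proc-I, proc-G.
Step-by-step check:
  proc-I waits on nothing -> runs at once and releases mu20
  proc-G: everything it awaited (mu20) is free; runs, freeing mu19


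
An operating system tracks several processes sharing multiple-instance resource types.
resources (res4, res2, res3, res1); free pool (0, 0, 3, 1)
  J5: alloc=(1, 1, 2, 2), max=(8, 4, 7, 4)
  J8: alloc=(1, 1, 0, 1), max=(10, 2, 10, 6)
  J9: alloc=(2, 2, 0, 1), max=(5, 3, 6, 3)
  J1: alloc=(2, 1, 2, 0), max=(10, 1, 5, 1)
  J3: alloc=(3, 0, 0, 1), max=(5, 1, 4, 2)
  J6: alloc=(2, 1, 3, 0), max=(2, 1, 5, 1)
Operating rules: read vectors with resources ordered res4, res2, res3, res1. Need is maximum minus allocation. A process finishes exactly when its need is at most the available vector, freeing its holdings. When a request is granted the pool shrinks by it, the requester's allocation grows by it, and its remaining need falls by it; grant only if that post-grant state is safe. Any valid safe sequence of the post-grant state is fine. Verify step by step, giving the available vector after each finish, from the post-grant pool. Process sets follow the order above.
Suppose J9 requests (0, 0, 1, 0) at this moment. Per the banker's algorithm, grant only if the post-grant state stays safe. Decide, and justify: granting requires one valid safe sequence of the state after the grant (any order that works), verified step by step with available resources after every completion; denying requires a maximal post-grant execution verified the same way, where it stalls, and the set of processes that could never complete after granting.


GRANT: granting preserves safety; a valid post-grant sequence is J6, J3, J9, J5, J1, J8.
Key observation: (0, 0, 2, 1) free after granting still covers J6 first, and each release covers the next.
Verifying the post-grant state step by step:
  pool = (0, 0, 2, 1)
  run J6 (needs (0, 0, 2, 1), free (0, 0, 2, 1)); after release of (2, 1, 3, 0) the pool is (2, 1, 5, 1)
  run J3 (needs (2, 1, 4, 1), free (2, 1, 5, 1)); after release of (3, 0, 0, 1) the pool is (5, 1, 5, 2)
  run J9 (needs (3, 1, 5, 2), free (5, 1, 5, 2)); after release of (2, 2, 1, 1) the pool is (7, 3, 6, 3)
  run J5 (needs (7, 3, 5, 2), free (7, 3, 6, 3)); after release of (1, 1, 2, 2) the pool is (8, 4, 8, 5)
  run J1 (needs (8, 0, 3, 1), free (8, 4, 8, 5)); after release of (2, 1, 2, 0) the pool is (10, 5, 10, 5)
  run J8 (needs (9, 1, 10, 5), free (10, 5, 10, 5)); after release of (1, 1, 0, 1) the pool is (11, 6, 10, 6)


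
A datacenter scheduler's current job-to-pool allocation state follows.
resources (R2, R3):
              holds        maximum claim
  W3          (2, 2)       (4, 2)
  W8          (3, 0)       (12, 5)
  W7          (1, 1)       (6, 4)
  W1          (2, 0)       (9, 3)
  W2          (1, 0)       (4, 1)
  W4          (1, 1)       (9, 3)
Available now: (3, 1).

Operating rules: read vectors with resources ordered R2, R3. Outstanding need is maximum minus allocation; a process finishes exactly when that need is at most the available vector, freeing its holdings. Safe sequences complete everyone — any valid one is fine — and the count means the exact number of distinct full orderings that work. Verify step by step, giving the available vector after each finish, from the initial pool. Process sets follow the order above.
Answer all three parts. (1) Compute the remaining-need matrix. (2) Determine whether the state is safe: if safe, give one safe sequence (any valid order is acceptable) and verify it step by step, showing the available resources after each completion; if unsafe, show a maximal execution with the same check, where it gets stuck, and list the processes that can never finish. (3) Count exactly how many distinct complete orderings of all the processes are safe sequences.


(1) Remaining need (order R2, R3):
  W3: (2, 0)
  W8: (9, 5)
  W7: (5, 3)
  W1: (7, 3)
  W2: (3, 1)
  W4: (8, 2)
(2) SAFE. One safe sequence: W3, W7, W2, W1, W4, W8.
Key observation: W7 marks the first exact bind of the order: its need (5, 3) fits the free (5, 3) with zero slack on a requested resource.
Verifying each step:
  pool = (3, 1)
  W3: need (2, 0) fits (3, 1); releases (2, 2), pool now (5, 3)
  W7: need (5, 3) fits (5, 3); releases (1, 1), pool now (6, 4)
  W2: need (3, 1) fits (6, 4); releases (1, 0), pool now (7, 4)
  W1: need (7, 3) fits (7, 4); releases (2, 0), pool now (9, 4)
  W4: need (8, 2) fits (9, 4); releases (1, 1), pool now (10, 5)
  W8: need (9, 5) fits (10, 5); releases (3, 0), pool now (13, 5)
(3) The exact count: 3 of the possible complete orderings are safe sequences.


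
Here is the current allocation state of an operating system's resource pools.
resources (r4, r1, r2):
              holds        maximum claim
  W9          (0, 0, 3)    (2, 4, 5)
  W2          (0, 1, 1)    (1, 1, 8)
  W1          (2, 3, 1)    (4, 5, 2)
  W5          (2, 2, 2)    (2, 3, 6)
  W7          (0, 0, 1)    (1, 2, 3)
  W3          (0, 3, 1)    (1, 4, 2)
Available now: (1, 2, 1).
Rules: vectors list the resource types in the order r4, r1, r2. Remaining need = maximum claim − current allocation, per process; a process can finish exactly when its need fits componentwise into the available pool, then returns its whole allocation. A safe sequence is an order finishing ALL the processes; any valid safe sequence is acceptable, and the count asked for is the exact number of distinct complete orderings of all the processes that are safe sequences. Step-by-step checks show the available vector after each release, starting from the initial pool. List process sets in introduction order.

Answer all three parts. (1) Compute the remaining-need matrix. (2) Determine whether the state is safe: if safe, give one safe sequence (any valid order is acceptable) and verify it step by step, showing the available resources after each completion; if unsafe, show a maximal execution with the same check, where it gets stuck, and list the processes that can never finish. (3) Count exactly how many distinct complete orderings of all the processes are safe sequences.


(1) Need matrix, components ordered r4, r1, r2:
  W9: (2, 4, 2)
  W2: (1, 0, 7)
  W1: (2, 2, 1)
  W5: (0, 1, 4)
  W7: (1, 2, 2)
  W3: (1, 1, 1)
(2) UNSAFE — no complete ordering exists.
Key observation: after W3, W7 the pool peaks at (1, 5, 3), and each blocked process is short somewhere: W9 on r4; W2 on r2; W1 on r4; W5 on r2.
Going as far as possible: W3, W7; after that, nothing fits. Step-by-step check:
  pool = (1, 2, 1)
  W3: need (1, 1, 1) fits (1, 2, 1); releases (0, 3, 1), pool now (1, 5, 2)
  W7: need (1, 2, 2) fits (1, 5, 2); releases (0, 0, 1), pool now (1, 5, 3)
  blocked: W9 wants (2, 4, 2), pool (1, 5, 3) — not enough r4
  blocked: W2 wants (1, 0, 7), pool (1, 5, 3) — not enough r2
  blocked: W1 wants (2, 2, 1), pool (1, 5, 3) — not enough r4
  blocked: W5 wants (0, 1, 4), pool (1, 5, 3) — not enough r2
Never able to finish: W9, W2, W1 and W5.
(3) The exact count: 0 of the possible complete orderings are safe sequences.


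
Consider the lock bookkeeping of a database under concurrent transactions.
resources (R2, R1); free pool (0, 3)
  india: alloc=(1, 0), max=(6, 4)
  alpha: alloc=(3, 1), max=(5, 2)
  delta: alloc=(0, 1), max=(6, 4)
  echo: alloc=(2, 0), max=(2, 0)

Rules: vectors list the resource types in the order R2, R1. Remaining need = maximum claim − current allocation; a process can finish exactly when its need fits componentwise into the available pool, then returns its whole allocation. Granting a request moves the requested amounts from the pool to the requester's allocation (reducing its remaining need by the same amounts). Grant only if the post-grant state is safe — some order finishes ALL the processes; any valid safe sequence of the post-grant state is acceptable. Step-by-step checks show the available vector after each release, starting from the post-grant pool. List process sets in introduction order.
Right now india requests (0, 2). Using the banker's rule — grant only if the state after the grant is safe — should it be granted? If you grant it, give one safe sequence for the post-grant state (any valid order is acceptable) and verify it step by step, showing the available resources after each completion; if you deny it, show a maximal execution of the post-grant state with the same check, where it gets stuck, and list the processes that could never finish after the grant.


GRANT — the state after the grant stays safe, e.g. via echo, alpha, india, delta.
Key observation: the transfer keeps a workable pool ((0, 1)); echo starts the safe sequence.
Check on the post-grant state, step by step:
  pool = (0, 1)
  echo: need (0, 0) fits (0, 1); releases (2, 0), pool now (2, 1)
  alpha: need (2, 1) fits (2, 1); releases (3, 1), pool now (5, 2)
  india: need (5, 2) fits (5, 2); releases (1, 2), pool now (6, 4)
  delta: need (6, 3) fits (6, 4); releases (0, 1), pool now (6, 5)


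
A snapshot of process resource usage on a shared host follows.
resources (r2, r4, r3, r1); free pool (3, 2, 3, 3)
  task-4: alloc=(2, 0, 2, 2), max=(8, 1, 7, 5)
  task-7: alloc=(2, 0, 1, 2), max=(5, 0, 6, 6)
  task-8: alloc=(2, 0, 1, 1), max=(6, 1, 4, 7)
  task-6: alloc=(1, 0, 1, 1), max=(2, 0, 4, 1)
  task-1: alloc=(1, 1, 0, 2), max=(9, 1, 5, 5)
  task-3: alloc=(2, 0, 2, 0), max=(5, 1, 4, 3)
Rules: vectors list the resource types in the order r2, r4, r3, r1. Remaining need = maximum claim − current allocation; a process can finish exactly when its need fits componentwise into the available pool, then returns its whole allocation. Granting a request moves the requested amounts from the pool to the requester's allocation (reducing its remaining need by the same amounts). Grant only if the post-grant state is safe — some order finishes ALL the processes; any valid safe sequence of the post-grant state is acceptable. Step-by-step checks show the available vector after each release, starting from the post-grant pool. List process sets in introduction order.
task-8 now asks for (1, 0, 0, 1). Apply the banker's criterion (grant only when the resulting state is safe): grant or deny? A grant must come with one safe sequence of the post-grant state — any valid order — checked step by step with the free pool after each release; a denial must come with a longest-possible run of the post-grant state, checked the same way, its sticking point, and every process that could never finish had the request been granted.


DENY — the pretend-granted state is unsafe.
Key observation: after task-6, task-3 the pool peaks at (5, 2, 6, 3), and each blocked process is short somewhere: task-4 on r2; task-7 on r1; task-8 on r1; task-1 on r2.
Pretend the grant happened; the run task-6, task-3 goes as far as possible. Walking it through:
  pool = (2, 2, 3, 2)
  run task-6 (needs (1, 0, 3, 0), free (2, 2, 3, 2)); after release of (1, 0, 1, 1) the pool is (3, 2, 4, 3)
  run task-3 (needs (3, 1, 2, 3), free (3, 2, 4, 3)); after release of (2, 0, 2, 0) the pool is (5, 2, 6, 3)
  task-4 cannot run: need (6, 1, 5, 3) vs free (5, 2, 6, 3) (insufficient r2)
  task-7 cannot run: need (3, 0, 5, 4) vs free (5, 2, 6, 3) (insufficient r1)
  task-8 cannot run: need (3, 1, 3, 5) vs free (5, 2, 6, 3) (insufficient r1)
  task-1 cannot run: need (8, 0, 5, 3) vs free (5, 2, 6, 3) (insufficient r2)
Post-grant, the permanently blocked set is task-4, task-7, task-8 and task-1.


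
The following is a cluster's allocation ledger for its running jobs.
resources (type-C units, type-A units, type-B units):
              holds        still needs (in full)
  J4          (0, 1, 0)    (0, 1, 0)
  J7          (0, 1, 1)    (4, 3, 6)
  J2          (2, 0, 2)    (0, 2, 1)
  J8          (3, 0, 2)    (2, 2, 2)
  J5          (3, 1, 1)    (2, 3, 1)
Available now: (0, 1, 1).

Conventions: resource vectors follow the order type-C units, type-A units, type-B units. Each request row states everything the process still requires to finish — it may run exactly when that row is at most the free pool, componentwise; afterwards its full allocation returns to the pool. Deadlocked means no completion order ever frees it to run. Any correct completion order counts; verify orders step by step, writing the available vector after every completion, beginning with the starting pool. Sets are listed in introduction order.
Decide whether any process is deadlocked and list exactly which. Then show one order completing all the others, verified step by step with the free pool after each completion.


The deadlocked set is J7 and J5.
Key observation: the wall is type-A units: completing J4, J2, J8 brings the pool only to (5, 2, 5), and all the rest need more.
A valid finishing order for the others: J4, J2, J8. Step-by-step check:
  pool = (0, 1, 1)
  run J4 (needs (0, 1, 0), free (0, 1, 1)); after release of (0, 1, 0) the pool is (0, 2, 1)
  run J2 (needs (0, 2, 1), free (0, 2, 1)); after release of (2, 0, 2) the pool is (2, 2, 3)
  run J8 (needs (2, 2, 2), free (2, 2, 3)); after release of (3, 0, 2) the pool is (5, 2, 5)
None of the blocked processes ever fits:
  J7 still needs (4, 3, 6) but only (5, 2, 5) is free — short on type-A units and type-B units
  J5 still needs (2, 3, 1) but only (5, 2, 5) is free — short on type-A units


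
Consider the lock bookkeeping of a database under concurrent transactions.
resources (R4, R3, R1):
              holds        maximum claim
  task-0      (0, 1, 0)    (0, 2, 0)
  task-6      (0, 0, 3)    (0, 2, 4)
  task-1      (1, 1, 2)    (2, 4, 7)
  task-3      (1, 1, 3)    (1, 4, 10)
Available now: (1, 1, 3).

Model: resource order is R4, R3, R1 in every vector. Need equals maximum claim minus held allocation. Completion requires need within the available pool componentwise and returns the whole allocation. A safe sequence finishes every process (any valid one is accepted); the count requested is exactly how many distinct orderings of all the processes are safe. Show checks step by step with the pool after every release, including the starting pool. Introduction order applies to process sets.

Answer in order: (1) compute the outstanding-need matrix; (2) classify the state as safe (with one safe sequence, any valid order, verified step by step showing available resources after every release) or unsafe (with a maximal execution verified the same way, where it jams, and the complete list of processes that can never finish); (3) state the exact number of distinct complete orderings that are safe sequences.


(1) Need matrix, components ordered R4, R3, R1:
  task-0: (0, 1, 0)
  task-6: (0, 2, 1)
  task-1: (1, 3, 5)
  task-3: (0, 3, 7)
(2) UNSAFE.
Key observation: the pool after task-0, task-6 is (1, 2, 6); every surviving request exceeds it in R3, so progress ends there.
A maximal execution: task-0, task-6 — then nothing else fits. Step-by-step check:
  pool = (1, 1, 3)
  task-0 needs (0, 1, 0) <= (1, 1, 3) -> finishes; pool += (0, 1, 0) = (1, 2, 3)
  task-6 needs (0, 2, 1) <= (1, 2, 3) -> finishes; pool += (0, 0, 3) = (1, 2, 6)
  task-1 cannot run: need (1, 3, 5) vs free (1, 2, 6) (insufficient R3)
  task-3 cannot run: need (0, 3, 7) vs free (1, 2, 6) (insufficient R3 and R1)
Permanently blocked: task-1 and task-3.
(3) Exactly 0 of the possible complete orderings are safe sequences.


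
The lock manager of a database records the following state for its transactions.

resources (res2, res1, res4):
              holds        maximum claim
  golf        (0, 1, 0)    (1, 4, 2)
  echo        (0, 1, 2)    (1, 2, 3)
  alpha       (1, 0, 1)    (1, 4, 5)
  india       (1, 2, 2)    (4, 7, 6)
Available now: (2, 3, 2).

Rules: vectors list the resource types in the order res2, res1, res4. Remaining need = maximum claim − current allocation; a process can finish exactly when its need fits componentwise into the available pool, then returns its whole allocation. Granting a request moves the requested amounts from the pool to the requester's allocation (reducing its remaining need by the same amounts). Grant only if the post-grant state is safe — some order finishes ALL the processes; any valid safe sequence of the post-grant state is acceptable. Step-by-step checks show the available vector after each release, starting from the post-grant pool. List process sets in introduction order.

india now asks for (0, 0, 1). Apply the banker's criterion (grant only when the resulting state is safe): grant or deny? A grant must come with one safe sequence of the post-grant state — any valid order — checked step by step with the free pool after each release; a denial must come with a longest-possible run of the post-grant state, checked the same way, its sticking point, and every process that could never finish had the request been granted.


DENY. Granting would leave the state unsafe.
Key observation: after echo, golf the pool peaks at (2, 5, 3), and each blocked process is short somewhere: alpha on res4; india on res2.
Pretend the grant happened; the run echo, golf goes as far as possible. Step-by-step check:
  pool = (2, 3, 1)
  echo needs (1, 1, 1) <= (2, 3, 1) -> finishes; pool += (0, 1, 2) = (2, 4, 3)
  golf needs (1, 3, 2) <= (2, 4, 3) -> finishes; pool += (0, 1, 0) = (2, 5, 3)
  alpha still needs (0, 4, 4) but only (2, 5, 3) is free — short on res4
  india still needs (3, 5, 3) but only (2, 5, 3) is free — short on res2
Had the request been granted, alpha and india could never finish.


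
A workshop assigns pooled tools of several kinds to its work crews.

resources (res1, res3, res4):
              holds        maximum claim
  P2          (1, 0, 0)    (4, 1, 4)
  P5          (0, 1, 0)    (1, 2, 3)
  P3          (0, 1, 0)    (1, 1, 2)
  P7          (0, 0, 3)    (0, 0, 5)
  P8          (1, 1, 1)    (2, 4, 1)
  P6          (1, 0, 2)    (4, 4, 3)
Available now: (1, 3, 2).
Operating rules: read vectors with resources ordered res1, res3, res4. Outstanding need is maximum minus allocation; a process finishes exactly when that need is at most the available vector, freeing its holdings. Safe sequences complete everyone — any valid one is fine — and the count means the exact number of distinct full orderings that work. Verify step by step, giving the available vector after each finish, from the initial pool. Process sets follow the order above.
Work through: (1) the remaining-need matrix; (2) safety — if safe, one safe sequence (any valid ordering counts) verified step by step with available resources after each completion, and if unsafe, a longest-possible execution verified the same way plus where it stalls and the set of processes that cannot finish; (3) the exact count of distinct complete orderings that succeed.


(1) Need matrix, components ordered res1, res3, res4:
  P2: (3, 1, 4)
  P5: (1, 1, 3)
  P3: (1, 0, 2)
  P7: (0, 0, 2)
  P8: (1, 3, 0)
  P6: (3, 4, 1)
(2) The state is UNSAFE.
Key observation: even finishing P3, P7, P5, P8 leaves just (2, 6, 6) free — too little res1 for any of the remaining processes.
Going as far as possible: P3, P7, P5, P8; after that, nothing fits. Check, step by step:
  pool = (1, 3, 2)
  P3: need (1, 0, 2) fits (1, 3, 2); releases (0, 1, 0), pool now (1, 4, 2)
  P7: need (0, 0, 2) fits (1, 4, 2); releases (0, 0, 3), pool now (1, 4, 5)
  P5: need (1, 1, 3) fits (1, 4, 5); releases (0, 1, 0), pool now (1, 5, 5)
  P8: need (1, 3, 0) fits (1, 5, 5); releases (1, 1, 1), pool now (2, 6, 6)
  blocked: P2 wants (3, 1, 4), pool (2, 6, 6) — not enough res1
  blocked: P6 wants (3, 4, 1), pool (2, 6, 6) — not enough res1
Never able to finish: P2 and P6.
(3) Exactly 0 of the possible complete orderings are safe sequences.


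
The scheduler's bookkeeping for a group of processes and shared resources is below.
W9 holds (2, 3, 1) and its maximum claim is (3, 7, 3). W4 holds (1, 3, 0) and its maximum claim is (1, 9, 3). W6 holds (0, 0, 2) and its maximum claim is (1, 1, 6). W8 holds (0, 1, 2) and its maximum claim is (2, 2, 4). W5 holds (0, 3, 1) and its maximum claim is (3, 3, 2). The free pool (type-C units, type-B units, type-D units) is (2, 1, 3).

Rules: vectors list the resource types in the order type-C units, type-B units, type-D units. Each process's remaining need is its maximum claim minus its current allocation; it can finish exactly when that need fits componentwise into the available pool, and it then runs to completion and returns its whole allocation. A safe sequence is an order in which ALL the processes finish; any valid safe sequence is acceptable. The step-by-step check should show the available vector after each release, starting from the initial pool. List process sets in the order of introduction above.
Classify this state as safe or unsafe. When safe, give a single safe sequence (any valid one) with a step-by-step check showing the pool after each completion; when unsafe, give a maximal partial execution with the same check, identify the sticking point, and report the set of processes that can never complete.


The state is UNSAFE.
Key observation: after W8, W6 the pool peaks at (2, 2, 7), and each blocked process is short somewhere: W9 on type-B units; W4 on type-B units; W5 on type-C units.
The run W8, W6 cannot be extended any further. Step-by-step check:
  pool = (2, 1, 3)
  run W8 (needs (2, 1, 2), free (2, 1, 3)); after release of (0, 1, 2) the pool is (2, 2, 5)
  run W6 (needs (1, 1, 4), free (2, 2, 5)); after release of (0, 0, 2) the pool is (2, 2, 7)
  blocked: W9 wants (1, 4, 2), pool (2, 2, 7) — not enough type-B units
  blocked: W4 wants (0, 6, 3), pool (2, 2, 7) — not enough type-B units
  blocked: W5 wants (3, 0, 1), pool (2, 2, 7) — not enough type-C units
Permanently blocked: W9, W4 and W5.


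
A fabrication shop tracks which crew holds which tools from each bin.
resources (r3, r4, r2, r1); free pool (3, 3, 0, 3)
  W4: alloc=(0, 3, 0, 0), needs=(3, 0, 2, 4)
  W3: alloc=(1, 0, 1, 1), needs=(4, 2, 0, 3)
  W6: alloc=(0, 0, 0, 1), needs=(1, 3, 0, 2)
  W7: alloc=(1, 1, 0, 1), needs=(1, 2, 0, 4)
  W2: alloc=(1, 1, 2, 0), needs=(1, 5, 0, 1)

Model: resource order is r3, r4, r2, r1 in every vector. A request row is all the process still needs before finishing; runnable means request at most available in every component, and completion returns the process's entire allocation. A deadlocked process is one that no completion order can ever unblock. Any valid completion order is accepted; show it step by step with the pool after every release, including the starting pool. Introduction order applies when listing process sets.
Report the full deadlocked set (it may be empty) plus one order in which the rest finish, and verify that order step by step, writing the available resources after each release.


Deadlocked: W4 and W2.
Key observation: after W6, W7, W3 the pool peaks at (5, 4, 1, 6), and each blocked process is short somewhere: W4 on r2; W2 on r4.
A valid finishing order for the others: W6, W7, W3. Step-by-step check:
  pool = (3, 3, 0, 3)
  run W6 (needs (1, 3, 0, 2), free (3, 3, 0, 3)); after release of (0, 0, 0, 1) the pool is (3, 3, 0, 4)
  run W7 (needs (1, 2, 0, 4), free (3, 3, 0, 4)); after release of (1, 1, 0, 1) the pool is (4, 4, 0, 5)
  run W3 (needs (4, 2, 0, 3), free (4, 4, 0, 5)); after release of (1, 0, 1, 1) the pool is (5, 4, 1, 6)
The blocked processes can never fit:
  W4 still needs (3, 0, 2, 4) but only (5, 4, 1, 6) is free — short on r2
  W2 still needs (1, 5, 0, 1) but only (5, 4, 1, 6) is free — short on r4


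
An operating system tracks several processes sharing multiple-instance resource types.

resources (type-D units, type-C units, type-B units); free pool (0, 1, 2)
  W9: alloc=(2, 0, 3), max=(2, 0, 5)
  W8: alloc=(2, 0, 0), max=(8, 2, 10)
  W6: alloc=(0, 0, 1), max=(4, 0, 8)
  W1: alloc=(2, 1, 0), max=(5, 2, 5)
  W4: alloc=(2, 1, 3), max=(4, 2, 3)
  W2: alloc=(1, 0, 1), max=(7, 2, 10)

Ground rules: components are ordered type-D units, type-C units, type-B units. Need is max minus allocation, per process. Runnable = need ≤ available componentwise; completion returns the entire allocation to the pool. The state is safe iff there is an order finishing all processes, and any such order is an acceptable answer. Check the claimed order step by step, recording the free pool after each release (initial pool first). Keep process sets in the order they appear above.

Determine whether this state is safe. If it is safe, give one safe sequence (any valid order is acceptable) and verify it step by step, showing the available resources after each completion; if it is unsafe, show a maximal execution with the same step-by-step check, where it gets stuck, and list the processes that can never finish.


The state is SAFE; one workable sequence: W9, W4, W1, W6, W2, W8.
Key observation: the first exact fit in this order is W9 — it needs (0, 0, 2) with (0, 1, 2) free, meeting a requested resource to the last unit.
Verifying each step:
  pool = (0, 1, 2)
  W9 needs (0, 0, 2) <= (0, 1, 2) -> finishes; pool += (2, 0, 3) = (2, 1, 5)
  W4 needs (2, 1, 0) <= (2, 1, 5) -> finishes; pool += (2, 1, 3) = (4, 2, 8)
  W1 needs (3, 1, 5) <= (4, 2, 8) -> finishes; pool += (2, 1, 0) = (6, 3, 8)
  W6 needs (4, 0, 7) <= (6, 3, 8) -> finishes; pool += (0, 0, 1) = (6, 3, 9)
  W2 needs (6, 2, 9) <= (6, 3, 9) -> finishes; pool += (1, 0, 1) = (7, 3, 10)
  W8 needs (6, 2, 10) <= (7, 3, 10) -> finishes; pool += (2, 0, 0) = (9, 3, 10)
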